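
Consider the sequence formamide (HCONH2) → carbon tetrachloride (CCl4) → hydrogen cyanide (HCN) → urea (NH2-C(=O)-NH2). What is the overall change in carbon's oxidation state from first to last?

Carbon oxidation states along the series — formamide: +2, carbon tetrachloride: +4, hydrogen cyanide: +2, urea: +4.
Net change = +4 − (+2) = +2.

+2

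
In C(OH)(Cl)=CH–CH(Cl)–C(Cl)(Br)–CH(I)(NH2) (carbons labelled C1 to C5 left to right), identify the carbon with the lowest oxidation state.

C2

Count +1 for every bond to an atom more electronegative than carbon and −1 for every bond to one less electronegative; C–C bonds are 0. Tallying each carbon:
C1: 2C, 1O, 1Cl → 0 + 1 + 1 = +2
C2: 3C, 1H → 0 − 1 = -1
C3: 2C, 1H, 1Cl → 0 − 1 + 1 = 0
C4: 2C, 1Cl, 1Br → 0 + 1 + 1 = +2
C5: 1C, 1H, 1N, 1I → 0 − 1 + 1 + 1 = +1
The most reduced carbon is C2 at -1.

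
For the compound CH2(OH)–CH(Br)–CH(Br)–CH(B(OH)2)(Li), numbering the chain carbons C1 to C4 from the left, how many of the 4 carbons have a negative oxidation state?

2

Tallying each carbon's bonds:
C1: 1C, 2H, 1O → 0 − 2 + 1 = -1
C2: 2C, 1H, 1Br → 0 − 1 + 1 = 0
C3: 2C, 1H, 1Br → 0 − 1 + 1 = 0
C4: 1C, 1H, 1Li, 1B → 0 − 1 − 1 − 1 = -3
2 carbons (C1, C4) meet the condition.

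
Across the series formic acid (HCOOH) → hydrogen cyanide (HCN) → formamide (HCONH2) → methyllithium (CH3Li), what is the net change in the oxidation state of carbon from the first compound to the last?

-6

Carbon oxidation states along the series — formic acid: +2, hydrogen cyanide: +2, formamide: +2, methyllithium: -4.
Net change = -4 − (+2) = -6.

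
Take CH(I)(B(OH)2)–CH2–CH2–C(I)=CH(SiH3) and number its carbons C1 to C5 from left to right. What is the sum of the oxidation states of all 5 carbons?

-6

Tallying each carbon's bonds:
C1: 1C, 1H, 1I, 1B → 0 − 1 + 1 − 1 = -1
C2: 2C, 2H → 0 − 2 = -2
C3: 2C, 2H → 0 − 2 = -2
C4: 3C, 1I → 0 + 1 = +1
C5: 2C, 1H, 1Si → 0 − 1 − 1 = -2
Sum = -1 − 2 − 2 + 1 − 2 = -6.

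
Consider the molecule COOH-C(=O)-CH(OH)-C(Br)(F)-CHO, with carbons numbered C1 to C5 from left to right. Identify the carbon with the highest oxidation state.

C1

Tallying each carbon's bonds:
C1: 1C, 3O → 0 + 3 = +3
C2: 2C, 2O → 0 + 2 = +2
C3: 2C, 1H, 1O → 0 − 1 + 1 = 0
C4: 2C, 1F, 1Br → 0 + 1 + 1 = +2
C5: 1C, 1H, 2O → 0 − 1 + 2 = +1
The most oxidised carbon is C1 at +3.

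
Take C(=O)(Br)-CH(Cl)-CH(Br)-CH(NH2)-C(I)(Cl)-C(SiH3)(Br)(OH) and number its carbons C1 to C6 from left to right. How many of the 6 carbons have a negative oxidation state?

0

Tallying each carbon's bonds:
C1: 1C, 2O, 1Br → 0 + 2 + 1 = +3
C2: 2C, 1H, 1Cl → 0 − 1 + 1 = 0
C3: 2C, 1H, 1Br → 0 − 1 + 1 = 0
C4: 2C, 1H, 1N → 0 − 1 + 1 = 0
C5: 2C, 1Cl, 1I → 0 + 1 + 1 = +2
C6: 1C, 1O, 1Br, 1Si → 0 + 1 + 1 − 1 = +1
0 carbons meet the condition.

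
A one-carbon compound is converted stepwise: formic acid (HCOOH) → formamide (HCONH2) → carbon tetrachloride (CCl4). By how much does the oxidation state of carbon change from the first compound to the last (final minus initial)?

Carbon oxidation states along the series — formic acid: +2, formamide: +2, carbon tetrachloride: +4.
Net change = +4 − (+2) = +2.

+2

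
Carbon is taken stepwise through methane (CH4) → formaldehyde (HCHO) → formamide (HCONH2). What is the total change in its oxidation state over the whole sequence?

Carbon oxidation states along the series — methane: -4, formaldehyde: 0, formamide: +2.
Net change = +2 − (-4) = +6.

+6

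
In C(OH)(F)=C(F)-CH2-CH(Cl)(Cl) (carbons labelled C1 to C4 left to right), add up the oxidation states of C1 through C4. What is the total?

Tallying each carbon's bonds:
C1: 2C, 1O, 1F → 0 + 1 + 1 = +2
C2: 3C, 1F → 0 + 1 = +1
C3: 2C, 2H → 0 − 2 = -2
C4: 1C, 1H, 2Cl → 0 − 1 + 2 = +1
Sum = +2 + 1 − 2 + 1 = +2.

+2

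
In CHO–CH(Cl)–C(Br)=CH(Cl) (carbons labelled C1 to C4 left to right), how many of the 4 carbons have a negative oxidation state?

Tallying each carbon's bonds:
C1: 1C, 1H, 2O → 0 − 1 + 2 = +1
C2: 2C, 1H, 1Cl → 0 − 1 + 1 = 0
C3: 3C, 1Br → 0 + 1 = +1
C4: 2C, 1H, 1Cl → 0 − 1 + 1 = 0
0 carbons meet the condition.

0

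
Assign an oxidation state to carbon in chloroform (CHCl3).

The carbon has one bond to H (-1), one bond to Cl (+1), one bond to Cl (+1), one bond to Cl (+1).
Oxidation state = -1 + 1 + 1 + 1 = +2.

+2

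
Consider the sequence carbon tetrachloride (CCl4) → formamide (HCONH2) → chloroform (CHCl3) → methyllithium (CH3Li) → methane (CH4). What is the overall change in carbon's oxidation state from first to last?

Carbon oxidation states along the series — carbon tetrachloride: +4, formamide: +2, chloroform: +2, methyllithium: -4, methane: -4.
Net change = -4 − (+4) = -8.

-8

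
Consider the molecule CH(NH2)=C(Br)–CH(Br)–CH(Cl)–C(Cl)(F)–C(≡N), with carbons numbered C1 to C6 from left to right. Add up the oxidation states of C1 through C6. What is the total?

Tallying each carbon's bonds:
C1: 2C, 1H, 1N → 0 − 1 + 1 = 0
C2: 3C, 1Br → 0 + 1 = +1
C3: 2C, 1H, 1Br → 0 − 1 + 1 = 0
C4: 2C, 1H, 1Cl → 0 − 1 + 1 = 0
C5: 2C, 1F, 1Cl → 0 + 1 + 1 = +2
C6: 1C, 3N → 0 + 3 = +3
Sum = 0 + 1 + 0 + 0 + 2 + 3 = +6.

+6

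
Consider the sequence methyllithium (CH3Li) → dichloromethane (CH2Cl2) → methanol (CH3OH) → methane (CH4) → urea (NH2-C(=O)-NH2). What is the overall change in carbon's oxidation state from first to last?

+8

Carbon oxidation states along the series — methyllithium: -4, dichloromethane: 0, methanol: -2, methane: -4, urea: +4.
Net change = +4 − (-4) = +8.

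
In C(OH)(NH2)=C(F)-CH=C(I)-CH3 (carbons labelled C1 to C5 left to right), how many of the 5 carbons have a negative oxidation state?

2

Tallying each carbon's bonds:
C1: 2C, 1O, 1N → 0 + 1 + 1 = +2
C2: 3C, 1F → 0 + 1 = +1
C3: 3C, 1H → 0 − 1 = -1
C4: 3C, 1I → 0 + 1 = +1
C5: 1C, 3H → 0 − 3 = -3
2 carbons (C3, C5) meet the condition.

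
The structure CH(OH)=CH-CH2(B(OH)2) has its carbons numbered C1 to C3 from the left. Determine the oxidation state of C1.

0

Bonds to more-electronegative neighbours contribute +1 each, bonds to H or metals contribute −1 each, and C–C bonds contribute 0.
C1 has a double bond to C (2×0 = 0), one bond to O (+1), one bond to H (-1).
Oxidation state = 0 + 1 − 1 = 0.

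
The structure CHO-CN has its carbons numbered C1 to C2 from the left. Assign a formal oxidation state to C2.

+3

C2 has one bond to C (0), a triple bond to N (3×+1 = +3).
Oxidation state = 0 + 3 = +3.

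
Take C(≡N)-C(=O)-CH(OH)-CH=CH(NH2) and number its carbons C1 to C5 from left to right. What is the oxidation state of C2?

C2 has one bond to C (0), one bond to C (0), a double bond to O (2×+1 = +2).
Oxidation state = 0 + 0 + 2 = +2.

+2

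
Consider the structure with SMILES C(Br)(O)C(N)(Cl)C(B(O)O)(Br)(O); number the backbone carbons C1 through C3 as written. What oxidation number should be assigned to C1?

Assign +1 per bond to O/N/halogen, −1 per bond to H or an electropositive element, and 0 per bond to carbon.
C1 has one bond to C (0), one bond to Br (+1), one bond to O (+1), one bond to H (-1).
Oxidation state = 0 + 1 + 1 − 1 = +1.

+1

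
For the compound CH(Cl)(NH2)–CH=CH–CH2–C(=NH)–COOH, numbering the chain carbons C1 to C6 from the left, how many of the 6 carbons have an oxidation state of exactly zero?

0

Assign +1 per bond to O/N/halogen, −1 per bond to H or an electropositive element, and 0 per bond to carbon. Tallying each carbon:
C1: 1C, 1H, 1N, 1Cl → 0 − 1 + 1 + 1 = +1
C2: 3C, 1H → 0 − 1 = -1
C3: 3C, 1H → 0 − 1 = -1
C4: 2C, 2H → 0 − 2 = -2
C5: 2C, 2N → 0 + 2 = +2
C6: 1C, 3O → 0 + 3 = +3
0 carbons meet the condition.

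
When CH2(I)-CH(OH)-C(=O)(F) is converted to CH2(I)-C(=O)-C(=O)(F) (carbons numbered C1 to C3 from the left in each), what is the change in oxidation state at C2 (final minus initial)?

+2

Before: C2 has 2 bonds to C, 1 bond to H, 1 bond to O → oxidation state 0.
After: C2 has 2 bonds to C, 2 bonds to O → oxidation state +2.
Δ = +2 − (0) = +2, so this is an oxidation at C2.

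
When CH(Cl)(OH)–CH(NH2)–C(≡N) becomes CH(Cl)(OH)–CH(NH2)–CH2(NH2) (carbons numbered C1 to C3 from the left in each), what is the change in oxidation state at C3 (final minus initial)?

Before: C3 has 1 bond to C, 3 bonds to N → oxidation state +3.
After: C3 has 1 bond to C, 2 bonds to H, 1 bond to N → oxidation state -1.
Δ = -1 − (+3) = -4, so this is a reduction at C3.

-4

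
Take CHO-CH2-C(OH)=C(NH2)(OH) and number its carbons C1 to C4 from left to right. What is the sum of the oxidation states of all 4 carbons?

+2

Tallying each carbon's bonds:
C1: 1C, 1H, 2O → 0 − 1 + 2 = +1
C2: 2C, 2H → 0 − 2 = -2
C3: 3C, 1O → 0 + 1 = +1
C4: 2C, 1O, 1N → 0 + 1 + 1 = +2
Sum = +1 − 2 + 1 + 2 = +2.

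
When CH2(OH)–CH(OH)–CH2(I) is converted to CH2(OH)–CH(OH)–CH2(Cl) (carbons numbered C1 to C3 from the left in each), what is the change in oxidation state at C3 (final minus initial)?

Before: C3 has 1 bond to C, 2 bonds to H, 1 bond to I → oxidation state -1.
After: C3 has 1 bond to C, 2 bonds to H, 1 bond to Cl → oxidation state -1.
Δ = -1 − (-1) = 0, so no net redox change at C3.

0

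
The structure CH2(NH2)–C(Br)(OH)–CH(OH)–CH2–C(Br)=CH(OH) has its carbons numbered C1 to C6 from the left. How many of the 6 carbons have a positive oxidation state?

Tallying each carbon's bonds:
C1: 1C, 2H, 1N → 0 − 2 + 1 = -1
C2: 2C, 1O, 1Br → 0 + 1 + 1 = +2
C3: 2C, 1H, 1O → 0 − 1 + 1 = 0
C4: 2C, 2H → 0 − 2 = -2
C5: 3C, 1Br → 0 + 1 = +1
C6: 2C, 1H, 1O → 0 − 1 + 1 = 0
2 carbons (C2, C5) meet the condition.

2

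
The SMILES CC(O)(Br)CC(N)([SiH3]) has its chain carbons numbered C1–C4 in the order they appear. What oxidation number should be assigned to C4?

-1

C4 has one bond to C (0), one bond to N (+1), one bond to H (-1), one bond to Si (-1).
Oxidation state = 0 + 1 − 1 − 1 = -1.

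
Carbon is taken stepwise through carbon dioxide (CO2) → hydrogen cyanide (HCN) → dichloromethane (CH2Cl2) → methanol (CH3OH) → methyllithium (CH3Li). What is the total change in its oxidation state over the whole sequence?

Carbon oxidation states along the series — carbon dioxide: +4, hydrogen cyanide: +2, dichloromethane: 0, methanol: -2, methyllithium: -4.
Net change = -4 − (+4) = -8.

-8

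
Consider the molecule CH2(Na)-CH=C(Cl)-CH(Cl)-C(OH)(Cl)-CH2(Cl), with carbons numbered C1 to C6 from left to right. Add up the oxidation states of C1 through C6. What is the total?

Bonds to more-electronegative neighbours contribute +1 each, bonds to H or metals contribute −1 each, and C–C bonds contribute 0. Tallying each carbon:
C1: 1C, 2H, 1Na → 0 − 2 − 1 = -3
C2: 3C, 1H → 0 − 1 = -1
C3: 3C, 1Cl → 0 + 1 = +1
C4: 2C, 1H, 1Cl → 0 − 1 + 1 = 0
C5: 2C, 1O, 1Cl → 0 + 1 + 1 = +2
C6: 1C, 2H, 1Cl → 0 − 2 + 1 = -1
Sum = -3 − 1 + 1 + 0 + 2 − 1 = -2.

-2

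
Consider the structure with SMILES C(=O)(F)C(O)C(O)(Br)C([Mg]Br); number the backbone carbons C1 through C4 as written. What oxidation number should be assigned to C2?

C2 has one bond to C (0), one bond to C (0), one bond to O (+1), one bond to H (-1).
Oxidation state = 0 + 0 + 1 − 1 = 0.

0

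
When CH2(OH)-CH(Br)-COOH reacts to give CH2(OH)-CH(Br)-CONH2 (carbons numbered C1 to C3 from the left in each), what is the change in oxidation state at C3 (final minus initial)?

Before: C3 has 1 bond to C, 3 bonds to O → oxidation state +3.
After: C3 has 1 bond to C, 2 bonds to O, 1 bond to N → oxidation state +3.
Δ = +3 − (+3) = 0, so no net redox change at C3.

0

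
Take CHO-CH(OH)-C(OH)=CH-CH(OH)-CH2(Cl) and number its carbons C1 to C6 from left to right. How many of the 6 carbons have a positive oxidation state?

2

Tallying each carbon's bonds:
C1: 1C, 1H, 2O → 0 − 1 + 2 = +1
C2: 2C, 1H, 1O → 0 − 1 + 1 = 0
C3: 3C, 1O → 0 + 1 = +1
C4: 3C, 1H → 0 − 1 = -1
C5: 2C, 1H, 1O → 0 − 1 + 1 = 0
C6: 1C, 2H, 1Cl → 0 − 2 + 1 = -1
2 carbons (C1, C3) meet the condition.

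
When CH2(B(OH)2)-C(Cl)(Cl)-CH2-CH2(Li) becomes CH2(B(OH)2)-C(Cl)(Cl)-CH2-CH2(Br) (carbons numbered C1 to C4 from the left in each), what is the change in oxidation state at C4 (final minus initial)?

+2

Before: C4 has 1 bond to C, 2 bonds to H, 1 bond to Li → oxidation state -3.
After: C4 has 1 bond to C, 2 bonds to H, 1 bond to Br → oxidation state -1.
Δ = -1 − (-3) = +2, so this is an oxidation at C4.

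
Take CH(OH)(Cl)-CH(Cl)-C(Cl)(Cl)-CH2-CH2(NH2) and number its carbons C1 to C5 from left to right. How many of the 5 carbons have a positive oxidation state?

Count +1 for every bond to an atom more electronegative than carbon and −1 for every bond to one less electronegative; C–C bonds are 0. Tallying each carbon:
C1: 1C, 1H, 1O, 1Cl → 0 − 1 + 1 + 1 = +1
C2: 2C, 1H, 1Cl → 0 − 1 + 1 = 0
C3: 2C, 2Cl → 0 + 2 = +2
C4: 2C, 2H → 0 − 2 = -2
C5: 1C, 2H, 1N → 0 − 2 + 1 = -1
2 carbons (C1, C3) meet the condition.

2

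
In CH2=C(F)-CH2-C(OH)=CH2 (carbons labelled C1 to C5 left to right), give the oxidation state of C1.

C1 has a double bond to C (2×0 = 0), one bond to H (-1), one bond to H (-1).
Oxidation state = 0 − 1 − 1 = -2.

-2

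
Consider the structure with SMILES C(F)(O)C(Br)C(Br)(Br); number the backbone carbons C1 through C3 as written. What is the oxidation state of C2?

0

C2 has one bond to C (0), one bond to C (0), one bond to H (-1), one bond to Br (+1).
Oxidation state = 0 + 0 − 1 + 1 = 0.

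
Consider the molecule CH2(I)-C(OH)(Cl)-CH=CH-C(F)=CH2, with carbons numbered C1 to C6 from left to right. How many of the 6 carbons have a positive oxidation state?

Tallying each carbon's bonds:
C1: 1C, 2H, 1I → 0 − 2 + 1 = -1
C2: 2C, 1O, 1Cl → 0 + 1 + 1 = +2
C3: 3C, 1H → 0 − 1 = -1
C4: 3C, 1H → 0 − 1 = -1
C5: 3C, 1F → 0 + 1 = +1
C6: 2C, 2H → 0 − 2 = -2
2 carbons (C2, C5) meet the condition.

2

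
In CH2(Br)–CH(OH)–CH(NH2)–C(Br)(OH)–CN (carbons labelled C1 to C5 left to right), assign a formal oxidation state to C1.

-1

C1 has one bond to C (0), one bond to Br (+1), one bond to H (-1), one bond to H (-1).
Oxidation state = 0 + 1 − 1 − 1 = -1.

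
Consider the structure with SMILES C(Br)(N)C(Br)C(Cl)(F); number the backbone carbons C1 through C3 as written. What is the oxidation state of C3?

Each bond to a more electronegative atom (O, N, halogen) counts +1, each bond to a less electronegative atom (H, metal, B, Si) counts −1, and each C–C bond counts 0.
C3 has one bond to C (0), one bond to H (-1), one bond to Cl (+1), one bond to F (+1).
Oxidation state = 0 − 1 + 1 + 1 = +1.

+1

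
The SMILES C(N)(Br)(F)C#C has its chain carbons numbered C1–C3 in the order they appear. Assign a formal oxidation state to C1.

Each bond to a more electronegative atom (O, N, halogen) counts +1, each bond to a less electronegative atom (H, metal, B, Si) counts −1, and each C–C bond counts 0.
C1 has one bond to C (0), one bond to N (+1), one bond to Br (+1), one bond to F (+1).
Oxidation state = 0 + 1 + 1 + 1 = +3.

+3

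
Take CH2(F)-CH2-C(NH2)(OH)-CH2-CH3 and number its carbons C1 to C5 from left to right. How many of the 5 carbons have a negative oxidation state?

4

Assign +1 per bond to O/N/halogen, −1 per bond to H or an electropositive element, and 0 per bond to carbon. Tallying each carbon:
C1: 1C, 2H, 1F → 0 − 2 + 1 = -1
C2: 2C, 2H → 0 − 2 = -2
C3: 2C, 1O, 1N → 0 + 1 + 1 = +2
C4: 2C, 2H → 0 − 2 = -2
C5: 1C, 3H → 0 − 3 = -3
4 carbons (C1, C2, C4, C5) meet the condition.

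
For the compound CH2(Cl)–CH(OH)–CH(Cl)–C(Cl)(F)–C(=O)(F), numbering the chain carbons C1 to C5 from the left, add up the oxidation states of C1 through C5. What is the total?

+4

Tallying each carbon's bonds:
C1: 1C, 2H, 1Cl → 0 − 2 + 1 = -1
C2: 2C, 1H, 1O → 0 − 1 + 1 = 0
C3: 2C, 1H, 1Cl → 0 − 1 + 1 = 0
C4: 2C, 1F, 1Cl → 0 + 1 + 1 = +2
C5: 1C, 2O, 1F → 0 + 2 + 1 = +3
Sum = -1 + 0 + 0 + 2 + 3 = +4.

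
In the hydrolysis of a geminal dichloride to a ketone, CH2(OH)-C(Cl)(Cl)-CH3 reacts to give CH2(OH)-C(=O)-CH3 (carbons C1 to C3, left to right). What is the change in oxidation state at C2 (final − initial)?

Before: C2 has 2 bonds to C, 2 bonds to Cl → oxidation state +2.
After: C2 has 2 bonds to C, 2 bonds to O → oxidation state +2.
Δ = +2 − (+2) = 0, so no net redox change at C2.

0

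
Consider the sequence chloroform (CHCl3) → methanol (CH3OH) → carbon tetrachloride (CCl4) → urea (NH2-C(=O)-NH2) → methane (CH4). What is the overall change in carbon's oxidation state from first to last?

-6

Carbon oxidation states along the series — chloroform: +2, methanol: -2, carbon tetrachloride: +4, urea: +4, methane: -4.
Net change = -4 − (+2) = -6.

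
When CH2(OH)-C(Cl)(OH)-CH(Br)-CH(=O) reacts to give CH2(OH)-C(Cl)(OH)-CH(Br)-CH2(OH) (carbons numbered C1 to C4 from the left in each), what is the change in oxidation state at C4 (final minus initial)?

-2

Before: C4 has 1 bond to C, 1 bond to H, 2 bonds to O → oxidation state +1.
After: C4 has 1 bond to C, 2 bonds to H, 1 bond to O → oxidation state -1.
Δ = -1 − (+1) = -2, so this is a reduction at C4.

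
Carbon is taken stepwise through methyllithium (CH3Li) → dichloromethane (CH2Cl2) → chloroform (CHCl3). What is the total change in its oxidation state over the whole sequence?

+6

Carbon oxidation states along the series — methyllithium: -4, dichloromethane: 0, chloroform: +2.
Net change = +2 − (-4) = +6.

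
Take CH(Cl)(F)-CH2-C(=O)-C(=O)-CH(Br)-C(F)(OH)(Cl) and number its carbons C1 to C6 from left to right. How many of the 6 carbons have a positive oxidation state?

4

Tallying each carbon's bonds:
C1: 1C, 1H, 1F, 1Cl → 0 − 1 + 1 + 1 = +1
C2: 2C, 2H → 0 − 2 = -2
C3: 2C, 2O → 0 + 2 = +2
C4: 2C, 2O → 0 + 2 = +2
C5: 2C, 1H, 1Br → 0 − 1 + 1 = 0
C6: 1C, 1O, 1F, 1Cl → 0 + 1 + 1 + 1 = +3
4 carbons (C1, C3, C4, C6) meet the condition.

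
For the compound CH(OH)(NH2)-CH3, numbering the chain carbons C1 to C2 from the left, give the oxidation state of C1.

+1

C1 has one bond to C (0), one bond to O (+1), one bond to N (+1), one bond to H (-1).
Oxidation state = 0 + 1 + 1 − 1 = +1.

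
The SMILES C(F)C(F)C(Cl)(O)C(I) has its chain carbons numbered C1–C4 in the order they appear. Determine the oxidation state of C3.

+2

C3 has one bond to C (0), one bond to C (0), one bond to Cl (+1), one bond to O (+1).
Oxidation state = 0 + 0 + 1 + 1 = +2.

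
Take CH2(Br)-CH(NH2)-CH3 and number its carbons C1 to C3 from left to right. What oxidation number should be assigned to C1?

Bonds to more-electronegative neighbours contribute +1 each, bonds to H or metals contribute −1 each, and C–C bonds contribute 0.
C1 has one bond to C (0), one bond to Br (+1), one bond to H (-1), one bond to H (-1).
Oxidation state = 0 + 1 − 1 − 1 = -1.

-1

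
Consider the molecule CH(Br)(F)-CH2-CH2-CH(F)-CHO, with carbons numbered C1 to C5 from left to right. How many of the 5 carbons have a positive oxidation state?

2

Tallying each carbon's bonds:
C1: 1C, 1H, 1F, 1Br → 0 − 1 + 1 + 1 = +1
C2: 2C, 2H → 0 − 2 = -2
C3: 2C, 2H → 0 − 2 = -2
C4: 2C, 1H, 1F → 0 − 1 + 1 = 0
C5: 1C, 1H, 2O → 0 − 1 + 2 = +1
2 carbons (C1, C5) meet the condition.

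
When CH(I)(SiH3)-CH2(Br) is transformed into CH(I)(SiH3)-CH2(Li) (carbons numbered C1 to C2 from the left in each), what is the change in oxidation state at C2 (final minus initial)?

-2

Before: C2 has 1 bond to C, 2 bonds to H, 1 bond to Br → oxidation state -1.
After: C2 has 1 bond to C, 2 bonds to H, 1 bond to Li → oxidation state -3.
Δ = -3 − (-1) = -2, so this is a reduction at C2.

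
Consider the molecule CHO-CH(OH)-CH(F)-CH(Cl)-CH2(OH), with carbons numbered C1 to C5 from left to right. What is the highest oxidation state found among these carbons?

+1

Tallying each carbon's bonds:
C1: 1C, 1H, 2O → 0 − 1 + 2 = +1
C2: 2C, 1H, 1O → 0 − 1 + 1 = 0
C3: 2C, 1H, 1F → 0 − 1 + 1 = 0
C4: 2C, 1H, 1Cl → 0 − 1 + 1 = 0
C5: 1C, 2H, 1O → 0 − 2 + 1 = -1
The highest value is +1.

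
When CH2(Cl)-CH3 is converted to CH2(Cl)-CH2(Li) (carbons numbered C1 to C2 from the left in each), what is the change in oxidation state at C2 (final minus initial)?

Before: C2 has 1 bond to C, 3 bonds to H → oxidation state -3.
After: C2 has 1 bond to C, 2 bonds to H, 1 bond to Li → oxidation state -3.
Δ = -3 − (-3) = 0, so no net redox change at C2.

0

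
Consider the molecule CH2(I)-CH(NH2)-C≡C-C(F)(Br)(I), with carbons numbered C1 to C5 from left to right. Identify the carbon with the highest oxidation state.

Tallying each carbon's bonds:
C1: 1C, 2H, 1I → 0 − 2 + 1 = -1
C2: 2C, 1H, 1N → 0 − 1 + 1 = 0
C3: 4C → 0 = 0
C4: 4C → 0 = 0
C5: 1C, 1F, 1Br, 1I → 0 + 1 + 1 + 1 = +3
The most oxidised carbon is C5 at +3.

C5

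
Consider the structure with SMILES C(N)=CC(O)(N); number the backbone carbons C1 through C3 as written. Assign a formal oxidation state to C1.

0

Assign +1 per bond to O/N/halogen, −1 per bond to H or an electropositive element, and 0 per bond to carbon.
C1 has a double bond to C (2×0 = 0), one bond to N (+1), one bond to H (-1).
Oxidation state = 0 + 1 − 1 = 0.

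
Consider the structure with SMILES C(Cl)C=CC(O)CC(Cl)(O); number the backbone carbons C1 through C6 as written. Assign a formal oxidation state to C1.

Bonds to more-electronegative neighbours contribute +1 each, bonds to H or metals contribute −1 each, and C–C bonds contribute 0.
C1 has one bond to C (0), one bond to H (-1), one bond to Cl (+1), one bond to H (-1).
Oxidation state = 0 − 1 + 1 − 1 = -1.

-1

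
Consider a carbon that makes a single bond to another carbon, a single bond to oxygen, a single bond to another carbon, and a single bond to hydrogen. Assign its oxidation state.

The carbon has one bond to C (0), one bond to C (0), one bond to H (-1), one bond to O (+1).
Oxidation state = 0 + 0 − 1 + 1 = 0.

0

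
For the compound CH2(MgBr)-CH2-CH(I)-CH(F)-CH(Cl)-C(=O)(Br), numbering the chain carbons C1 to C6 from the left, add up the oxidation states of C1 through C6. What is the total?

Tallying each carbon's bonds:
C1: 1C, 2H, 1Mg → 0 − 2 − 1 = -3
C2: 2C, 2H → 0 − 2 = -2
C3: 2C, 1H, 1I → 0 − 1 + 1 = 0
C4: 2C, 1H, 1F → 0 − 1 + 1 = 0
C5: 2C, 1H, 1Cl → 0 − 1 + 1 = 0
C6: 1C, 2O, 1Br → 0 + 2 + 1 = +3
Sum = -3 − 2 + 0 + 0 + 0 + 3 = -2.

-2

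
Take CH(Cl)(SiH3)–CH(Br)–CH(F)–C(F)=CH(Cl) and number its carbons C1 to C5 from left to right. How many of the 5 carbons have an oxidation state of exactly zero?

Tallying each carbon's bonds:
C1: 1C, 1H, 1Cl, 1Si → 0 − 1 + 1 − 1 = -1
C2: 2C, 1H, 1Br → 0 − 1 + 1 = 0
C3: 2C, 1H, 1F → 0 − 1 + 1 = 0
C4: 3C, 1F → 0 + 1 = +1
C5: 2C, 1H, 1Cl → 0 − 1 + 1 = 0
3 carbons (C2, C3, C5) meet the condition.

3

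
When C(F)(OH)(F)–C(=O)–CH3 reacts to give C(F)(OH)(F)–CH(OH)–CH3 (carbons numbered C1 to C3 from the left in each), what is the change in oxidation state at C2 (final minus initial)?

Before: C2 has 2 bonds to C, 2 bonds to O → oxidation state +2.
After: C2 has 2 bonds to C, 1 bond to H, 1 bond to O → oxidation state 0.
Δ = 0 − (+2) = -2, so this is a reduction at C2.

-2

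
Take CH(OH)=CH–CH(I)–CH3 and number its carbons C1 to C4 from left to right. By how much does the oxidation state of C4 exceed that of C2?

C4: 1C, 3H → 0 − 3 = -3
C2: 3C, 1H → 0 − 1 = -1
Difference: -3 − (-1) = -2.

-2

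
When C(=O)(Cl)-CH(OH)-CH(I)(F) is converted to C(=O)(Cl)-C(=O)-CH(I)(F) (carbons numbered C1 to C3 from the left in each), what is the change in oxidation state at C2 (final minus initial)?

+2

Before: C2 has 2 bonds to C, 1 bond to H, 1 bond to O → oxidation state 0.
After: C2 has 2 bonds to C, 2 bonds to O → oxidation state +2.
Δ = +2 − (0) = +2, so this is an oxidation at C2.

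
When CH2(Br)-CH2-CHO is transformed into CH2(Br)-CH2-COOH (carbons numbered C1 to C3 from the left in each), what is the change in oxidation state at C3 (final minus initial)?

Before: C3 has 1 bond to C, 1 bond to H, 2 bonds to O → oxidation state +1.
After: C3 has 1 bond to C, 3 bonds to O → oxidation state +3.
Δ = +3 − (+1) = +2, so this is an oxidation at C3.

+2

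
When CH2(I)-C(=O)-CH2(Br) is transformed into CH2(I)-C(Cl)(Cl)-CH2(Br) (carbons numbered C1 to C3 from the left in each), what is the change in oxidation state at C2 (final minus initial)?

0

Before: C2 has 2 bonds to C, 2 bonds to O → oxidation state +2.
After: C2 has 2 bonds to C, 2 bonds to Cl → oxidation state +2.
Δ = +2 − (+2) = 0, so no net redox change at C2.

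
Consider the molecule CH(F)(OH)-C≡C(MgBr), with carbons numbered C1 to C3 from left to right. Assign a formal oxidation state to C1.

C1 has one bond to C (0), one bond to H (-1), one bond to F (+1), one bond to O (+1).
Oxidation state = 0 − 1 + 1 + 1 = +1.

+1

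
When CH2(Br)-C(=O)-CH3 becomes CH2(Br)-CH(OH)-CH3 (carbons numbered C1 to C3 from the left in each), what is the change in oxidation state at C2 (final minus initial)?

-2

Before: C2 has 2 bonds to C, 2 bonds to O → oxidation state +2.
After: C2 has 2 bonds to C, 1 bond to H, 1 bond to O → oxidation state 0.
Δ = 0 − (+2) = -2, so this is a reduction at C2.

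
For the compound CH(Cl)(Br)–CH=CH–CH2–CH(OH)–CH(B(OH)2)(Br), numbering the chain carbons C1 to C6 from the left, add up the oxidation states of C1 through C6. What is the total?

Tallying each carbon's bonds:
C1: 1C, 1H, 1Cl, 1Br → 0 − 1 + 1 + 1 = +1
C2: 3C, 1H → 0 − 1 = -1
C3: 3C, 1H → 0 − 1 = -1
C4: 2C, 2H → 0 − 2 = -2
C5: 2C, 1H, 1O → 0 − 1 + 1 = 0
C6: 1C, 1H, 1Br, 1B → 0 − 1 + 1 − 1 = -1
Sum = +1 − 1 − 1 − 2 + 0 − 1 = -4.

-4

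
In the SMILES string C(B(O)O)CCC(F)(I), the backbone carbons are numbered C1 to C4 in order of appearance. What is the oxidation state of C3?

-2

Count +1 for every bond to an atom more electronegative than carbon and −1 for every bond to one less electronegative; C–C bonds are 0.
C3 has one bond to C (0), one bond to C (0), one bond to H (-1), one bond to H (-1).
Oxidation state = 0 + 0 − 1 − 1 = -2.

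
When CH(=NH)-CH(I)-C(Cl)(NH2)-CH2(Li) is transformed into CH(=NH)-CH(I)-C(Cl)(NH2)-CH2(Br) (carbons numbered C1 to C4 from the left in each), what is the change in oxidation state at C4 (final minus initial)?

+2

Before: C4 has 1 bond to C, 2 bonds to H, 1 bond to Li → oxidation state -3.
After: C4 has 1 bond to C, 2 bonds to H, 1 bond to Br → oxidation state -1.
Δ = -1 − (-3) = +2, so this is an oxidation at C4.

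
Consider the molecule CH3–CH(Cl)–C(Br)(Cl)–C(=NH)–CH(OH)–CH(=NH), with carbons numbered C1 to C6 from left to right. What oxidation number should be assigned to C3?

+2

Bonds to more-electronegative neighbours contribute +1 each, bonds to H or metals contribute −1 each, and C–C bonds contribute 0.
C3 has one bond to C (0), one bond to C (0), one bond to Br (+1), one bond to Cl (+1).
Oxidation state = 0 + 0 + 1 + 1 = +2.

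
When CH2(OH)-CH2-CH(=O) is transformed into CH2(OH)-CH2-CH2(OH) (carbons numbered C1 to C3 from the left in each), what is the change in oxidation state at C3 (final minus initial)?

-2

Before: C3 has 1 bond to C, 1 bond to H, 2 bonds to O → oxidation state +1.
After: C3 has 1 bond to C, 2 bonds to H, 1 bond to O → oxidation state -1.
Δ = -1 − (+1) = -2, so this is a reduction at C3.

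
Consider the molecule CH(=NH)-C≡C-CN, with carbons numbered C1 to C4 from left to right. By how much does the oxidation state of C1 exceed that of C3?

C1: 1C, 1H, 2N → 0 − 1 + 2 = +1
C3: 4C → 0 = 0
Difference: +1 − (0) = +1.

+1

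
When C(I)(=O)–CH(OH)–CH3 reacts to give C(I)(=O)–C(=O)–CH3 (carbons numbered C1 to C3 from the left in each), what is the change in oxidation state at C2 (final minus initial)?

+2

Before: C2 has 2 bonds to C, 1 bond to H, 1 bond to O → oxidation state 0.
After: C2 has 2 bonds to C, 2 bonds to O → oxidation state +2.
Δ = +2 − (0) = +2, so this is an oxidation at C2.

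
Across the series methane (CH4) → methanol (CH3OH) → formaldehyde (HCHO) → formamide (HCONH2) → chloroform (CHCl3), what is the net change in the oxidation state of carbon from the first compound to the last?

Carbon oxidation states along the series — methane: -4, methanol: -2, formaldehyde: 0, formamide: +2, chloroform: +2.
Net change = +2 − (-4) = +6.

+6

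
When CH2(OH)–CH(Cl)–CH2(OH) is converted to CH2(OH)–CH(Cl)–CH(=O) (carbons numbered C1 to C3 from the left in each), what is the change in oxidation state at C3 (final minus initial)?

+2

Before: C3 has 1 bond to C, 2 bonds to H, 1 bond to O → oxidation state -1.
After: C3 has 1 bond to C, 1 bond to H, 2 bonds to O → oxidation state +1.
Δ = +1 − (-1) = +2, so this is an oxidation at C3.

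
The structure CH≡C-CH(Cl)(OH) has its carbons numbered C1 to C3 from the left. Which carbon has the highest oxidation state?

Each bond to a more electronegative atom (O, N, halogen) counts +1, each bond to a less electronegative atom (H, metal, B, Si) counts −1, and each C–C bond counts 0. Tallying each carbon:
C1: 3C, 1H → 0 − 1 = -1
C2: 4C → 0 = 0
C3: 1C, 1H, 1O, 1Cl → 0 − 1 + 1 + 1 = +1
The most oxidised carbon is C3 at +1.

C3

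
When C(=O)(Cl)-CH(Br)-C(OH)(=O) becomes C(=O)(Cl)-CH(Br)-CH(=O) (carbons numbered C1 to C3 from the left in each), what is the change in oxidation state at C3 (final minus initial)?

-2

Before: C3 has 1 bond to C, 3 bonds to O → oxidation state +3.
After: C3 has 1 bond to C, 1 bond to H, 2 bonds to O → oxidation state +1.
Δ = +1 − (+3) = -2, so this is a reduction at C3.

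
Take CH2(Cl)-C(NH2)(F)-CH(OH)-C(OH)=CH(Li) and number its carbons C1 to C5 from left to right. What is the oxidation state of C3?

Bonds to more-electronegative neighbours contribute +1 each, bonds to H or metals contribute −1 each, and C–C bonds contribute 0.
C3 has one bond to C (0), one bond to C (0), one bond to O (+1), one bond to H (-1).
Oxidation state = 0 + 0 + 1 − 1 = 0.

0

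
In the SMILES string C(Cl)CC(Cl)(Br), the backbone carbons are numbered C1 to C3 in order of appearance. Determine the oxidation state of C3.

C3 has one bond to C (0), one bond to Cl (+1), one bond to H (-1), one bond to Br (+1).
Oxidation state = 0 + 1 − 1 + 1 = +1.

+1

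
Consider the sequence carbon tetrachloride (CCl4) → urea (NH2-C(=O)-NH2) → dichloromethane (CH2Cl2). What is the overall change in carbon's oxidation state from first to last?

-4

Carbon oxidation states along the series — carbon tetrachloride: +4, urea: +4, dichloromethane: 0.
Net change = 0 − (+4) = -4.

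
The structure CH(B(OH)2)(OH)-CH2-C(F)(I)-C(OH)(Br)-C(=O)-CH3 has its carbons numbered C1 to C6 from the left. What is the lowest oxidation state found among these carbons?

-3

Assign +1 per bond to O/N/halogen, −1 per bond to H or an electropositive element, and 0 per bond to carbon. Tallying each carbon:
C1: 1C, 1H, 1O, 1B → 0 − 1 + 1 − 1 = -1
C2: 2C, 2H → 0 − 2 = -2
C3: 2C, 1F, 1I → 0 + 1 + 1 = +2
C4: 2C, 1O, 1Br → 0 + 1 + 1 = +2
C5: 2C, 2O → 0 + 2 = +2
C6: 1C, 3H → 0 − 3 = -3
The lowest value is -3.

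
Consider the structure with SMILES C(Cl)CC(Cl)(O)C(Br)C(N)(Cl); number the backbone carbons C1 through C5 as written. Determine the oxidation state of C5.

+1

Assign +1 per bond to O/N/halogen, −1 per bond to H or an electropositive element, and 0 per bond to carbon.
C5 has one bond to C (0), one bond to H (-1), one bond to N (+1), one bond to Cl (+1).
Oxidation state = 0 − 1 + 1 + 1 = +1.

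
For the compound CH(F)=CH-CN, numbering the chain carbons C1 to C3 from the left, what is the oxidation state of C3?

+3

Each bond to a more electronegative atom (O, N, halogen) counts +1, each bond to a less electronegative atom (H, metal, B, Si) counts −1, and each C–C bond counts 0.
C3 has one bond to C (0), a triple bond to N (3×+1 = +3).
Oxidation state = 0 + 3 = +3.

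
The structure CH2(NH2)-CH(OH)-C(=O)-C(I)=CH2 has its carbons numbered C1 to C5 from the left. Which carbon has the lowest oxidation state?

Tallying each carbon's bonds:
C1: 1C, 2H, 1N → 0 − 2 + 1 = -1
C2: 2C, 1H, 1O → 0 − 1 + 1 = 0
C3: 2C, 2O → 0 + 2 = +2
C4: 3C, 1I → 0 + 1 = +1
C5: 2C, 2H → 0 − 2 = -2
The most reduced carbon is C5 at -2.

C5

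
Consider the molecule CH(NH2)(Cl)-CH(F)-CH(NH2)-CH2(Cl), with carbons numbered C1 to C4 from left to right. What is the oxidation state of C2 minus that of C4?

C2: 2C, 1H, 1F → 0 − 1 + 1 = 0
C4: 1C, 2H, 1Cl → 0 − 2 + 1 = -1
Difference: 0 − (-1) = +1.

+1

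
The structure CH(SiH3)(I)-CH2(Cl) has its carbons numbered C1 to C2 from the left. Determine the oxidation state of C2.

-1

C2 has one bond to C (0), one bond to H (-1), one bond to H (-1), one bond to Cl (+1).
Oxidation state = 0 − 1 − 1 + 1 = -1.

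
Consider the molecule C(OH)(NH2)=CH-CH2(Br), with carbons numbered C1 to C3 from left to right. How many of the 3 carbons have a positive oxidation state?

1

Each bond to a more electronegative atom (O, N, halogen) counts +1, each bond to a less electronegative atom (H, metal, B, Si) counts −1, and each C–C bond counts 0. Tallying each carbon:
C1: 2C, 1O, 1N → 0 + 1 + 1 = +2
C2: 3C, 1H → 0 − 1 = -1
C3: 1C, 2H, 1Br → 0 − 2 + 1 = -1
1 carbon (C1) meets the condition.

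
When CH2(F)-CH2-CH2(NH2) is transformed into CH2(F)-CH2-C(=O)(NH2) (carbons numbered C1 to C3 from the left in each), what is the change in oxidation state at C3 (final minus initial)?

+4

Before: C3 has 1 bond to C, 2 bonds to H, 1 bond to N → oxidation state -1.
After: C3 has 1 bond to C, 2 bonds to O, 1 bond to N → oxidation state +3.
Δ = +3 − (-1) = +4, so this is an oxidation at C3.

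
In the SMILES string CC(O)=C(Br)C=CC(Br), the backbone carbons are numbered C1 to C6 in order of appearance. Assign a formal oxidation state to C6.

C6 has one bond to C (0), one bond to H (-1), one bond to Br (+1), one bond to H (-1).
Oxidation state = 0 − 1 + 1 − 1 = -1.

-1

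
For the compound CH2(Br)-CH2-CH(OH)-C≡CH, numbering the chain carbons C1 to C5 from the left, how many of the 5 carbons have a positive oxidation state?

Each bond to a more electronegative atom (O, N, halogen) counts +1, each bond to a less electronegative atom (H, metal, B, Si) counts −1, and each C–C bond counts 0. Tallying each carbon:
C1: 1C, 2H, 1Br → 0 − 2 + 1 = -1
C2: 2C, 2H → 0 − 2 = -2
C3: 2C, 1H, 1O → 0 − 1 + 1 = 0
C4: 4C → 0 = 0
C5: 3C, 1H → 0 − 1 = -1
0 carbons meet the condition.

0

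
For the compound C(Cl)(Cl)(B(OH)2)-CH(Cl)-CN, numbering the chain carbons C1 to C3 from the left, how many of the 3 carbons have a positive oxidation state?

Tallying each carbon's bonds:
C1: 1C, 2Cl, 1B → 0 + 2 − 1 = +1
C2: 2C, 1H, 1Cl → 0 − 1 + 1 = 0
C3: 1C, 3N → 0 + 3 = +3
2 carbons (C1, C3) meet the condition.

2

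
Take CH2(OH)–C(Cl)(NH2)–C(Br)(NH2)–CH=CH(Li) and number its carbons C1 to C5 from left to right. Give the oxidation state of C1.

Assign +1 per bond to O/N/halogen, −1 per bond to H or an electropositive element, and 0 per bond to carbon.
C1 has one bond to C (0), one bond to H (-1), one bond to H (-1), one bond to O (+1).
Oxidation state = 0 − 1 − 1 + 1 = -1.

-1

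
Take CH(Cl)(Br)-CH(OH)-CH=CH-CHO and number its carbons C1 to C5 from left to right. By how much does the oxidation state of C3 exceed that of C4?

0

C3: 3C, 1H → 0 − 1 = -1
C4: 3C, 1H → 0 − 1 = -1
Difference: -1 − (-1) = 0.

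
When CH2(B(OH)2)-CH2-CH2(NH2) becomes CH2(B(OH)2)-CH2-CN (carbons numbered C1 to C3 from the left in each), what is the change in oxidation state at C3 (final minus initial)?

+4

Before: C3 has 1 bond to C, 2 bonds to H, 1 bond to N → oxidation state -1.
After: C3 has 1 bond to C, 3 bonds to N → oxidation state +3.
Δ = +3 − (-1) = +4, so this is an oxidation at C3.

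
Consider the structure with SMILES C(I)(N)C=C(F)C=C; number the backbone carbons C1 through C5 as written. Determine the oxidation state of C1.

Each bond to a more electronegative atom (O, N, halogen) counts +1, each bond to a less electronegative atom (H, metal, B, Si) counts −1, and each C–C bond counts 0.
C1 has one bond to C (0), one bond to I (+1), one bond to H (-1), one bond to N (+1).
Oxidation state = 0 + 1 − 1 + 1 = +1.

+1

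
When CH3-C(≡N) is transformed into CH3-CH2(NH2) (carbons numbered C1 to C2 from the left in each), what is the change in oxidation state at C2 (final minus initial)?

-4

Before: C2 has 1 bond to C, 3 bonds to N → oxidation state +3.
After: C2 has 1 bond to C, 2 bonds to H, 1 bond to N → oxidation state -1.
Δ = -1 − (+3) = -4, so this is a reduction at C2.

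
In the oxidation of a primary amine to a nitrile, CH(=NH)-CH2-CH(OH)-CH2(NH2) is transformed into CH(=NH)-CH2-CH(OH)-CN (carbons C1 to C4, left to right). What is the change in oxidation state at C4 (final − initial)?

Before: C4 has 1 bond to C, 2 bonds to H, 1 bond to N → oxidation state -1.
After: C4 has 1 bond to C, 3 bonds to N → oxidation state +3.
Δ = +3 − (-1) = +4, so this is an oxidation at C4.

+4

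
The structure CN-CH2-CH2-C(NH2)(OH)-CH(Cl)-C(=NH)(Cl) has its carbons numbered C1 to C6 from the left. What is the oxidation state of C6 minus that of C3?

+5

C6: 1C, 2N, 1Cl → 0 + 2 + 1 = +3
C3: 2C, 2H → 0 − 2 = -2
Difference: +3 − (-2) = +5.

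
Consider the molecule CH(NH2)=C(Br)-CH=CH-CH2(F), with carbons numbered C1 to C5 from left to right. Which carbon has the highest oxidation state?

C2

Bonds to more-electronegative neighbours contribute +1 each, bonds to H or metals contribute −1 each, and C–C bonds contribute 0. Tallying each carbon:
C1: 2C, 1H, 1N → 0 − 1 + 1 = 0
C2: 3C, 1Br → 0 + 1 = +1
C3: 3C, 1H → 0 − 1 = -1
C4: 3C, 1H → 0 − 1 = -1
C5: 1C, 2H, 1F → 0 − 2 + 1 = -1
The most oxidised carbon is C2 at +1.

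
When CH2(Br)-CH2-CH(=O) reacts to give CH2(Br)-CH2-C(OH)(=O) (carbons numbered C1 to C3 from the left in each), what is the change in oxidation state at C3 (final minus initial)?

+2

Before: C3 has 1 bond to C, 1 bond to H, 2 bonds to O → oxidation state +1.
After: C3 has 1 bond to C, 3 bonds to O → oxidation state +3.
Δ = +3 − (+1) = +2, so this is an oxidation at C3.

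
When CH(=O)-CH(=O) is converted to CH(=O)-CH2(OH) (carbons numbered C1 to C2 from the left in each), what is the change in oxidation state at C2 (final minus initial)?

-2

Before: C2 has 1 bond to C, 1 bond to H, 2 bonds to O → oxidation state +1.
After: C2 has 1 bond to C, 2 bonds to H, 1 bond to O → oxidation state -1.
Δ = -1 − (+1) = -2, so this is a reduction at C2.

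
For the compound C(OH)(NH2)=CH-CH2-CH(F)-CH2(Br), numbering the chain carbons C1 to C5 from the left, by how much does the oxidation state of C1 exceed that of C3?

+4

C1: 2C, 1O, 1N → 0 + 1 + 1 = +2
C3: 2C, 2H → 0 − 2 = -2
Difference: +2 − (-2) = +4.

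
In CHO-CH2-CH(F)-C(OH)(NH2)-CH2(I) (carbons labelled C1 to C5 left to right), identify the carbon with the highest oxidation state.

C4

Count +1 for every bond to an atom more electronegative than carbon and −1 for every bond to one less electronegative; C–C bonds are 0. Tallying each carbon:
C1: 1C, 1H, 2O → 0 − 1 + 2 = +1
C2: 2C, 2H → 0 − 2 = -2
C3: 2C, 1H, 1F → 0 − 1 + 1 = 0
C4: 2C, 1O, 1N → 0 + 1 + 1 = +2
C5: 1C, 2H, 1I → 0 − 2 + 1 = -1
The most oxidised carbon is C4 at +2.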